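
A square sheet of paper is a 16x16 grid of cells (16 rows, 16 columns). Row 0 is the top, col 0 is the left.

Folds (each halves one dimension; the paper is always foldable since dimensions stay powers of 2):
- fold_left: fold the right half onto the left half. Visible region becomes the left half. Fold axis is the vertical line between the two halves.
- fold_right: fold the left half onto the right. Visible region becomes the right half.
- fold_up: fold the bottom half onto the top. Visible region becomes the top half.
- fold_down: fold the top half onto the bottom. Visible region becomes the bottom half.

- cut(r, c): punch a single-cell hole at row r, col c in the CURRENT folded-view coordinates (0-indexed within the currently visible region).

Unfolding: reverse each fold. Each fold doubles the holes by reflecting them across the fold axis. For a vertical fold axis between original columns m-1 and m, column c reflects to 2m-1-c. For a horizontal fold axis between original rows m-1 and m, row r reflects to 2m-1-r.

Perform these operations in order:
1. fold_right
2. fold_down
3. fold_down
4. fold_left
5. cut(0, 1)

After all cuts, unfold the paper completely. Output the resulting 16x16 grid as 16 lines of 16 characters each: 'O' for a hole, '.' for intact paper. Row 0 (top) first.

Answer: ................
................
................
.O....O..O....O.
.O....O..O....O.
................
................
................
................
................
................
.O....O..O....O.
.O....O..O....O.
................
................
................

Derivation:
Op 1 fold_right: fold axis v@8; visible region now rows[0,16) x cols[8,16) = 16x8
Op 2 fold_down: fold axis h@8; visible region now rows[8,16) x cols[8,16) = 8x8
Op 3 fold_down: fold axis h@12; visible region now rows[12,16) x cols[8,16) = 4x8
Op 4 fold_left: fold axis v@12; visible region now rows[12,16) x cols[8,12) = 4x4
Op 5 cut(0, 1): punch at orig (12,9); cuts so far [(12, 9)]; region rows[12,16) x cols[8,12) = 4x4
Unfold 1 (reflect across v@12): 2 holes -> [(12, 9), (12, 14)]
Unfold 2 (reflect across h@12): 4 holes -> [(11, 9), (11, 14), (12, 9), (12, 14)]
Unfold 3 (reflect across h@8): 8 holes -> [(3, 9), (3, 14), (4, 9), (4, 14), (11, 9), (11, 14), (12, 9), (12, 14)]
Unfold 4 (reflect across v@8): 16 holes -> [(3, 1), (3, 6), (3, 9), (3, 14), (4, 1), (4, 6), (4, 9), (4, 14), (11, 1), (11, 6), (11, 9), (11, 14), (12, 1), (12, 6), (12, 9), (12, 14)]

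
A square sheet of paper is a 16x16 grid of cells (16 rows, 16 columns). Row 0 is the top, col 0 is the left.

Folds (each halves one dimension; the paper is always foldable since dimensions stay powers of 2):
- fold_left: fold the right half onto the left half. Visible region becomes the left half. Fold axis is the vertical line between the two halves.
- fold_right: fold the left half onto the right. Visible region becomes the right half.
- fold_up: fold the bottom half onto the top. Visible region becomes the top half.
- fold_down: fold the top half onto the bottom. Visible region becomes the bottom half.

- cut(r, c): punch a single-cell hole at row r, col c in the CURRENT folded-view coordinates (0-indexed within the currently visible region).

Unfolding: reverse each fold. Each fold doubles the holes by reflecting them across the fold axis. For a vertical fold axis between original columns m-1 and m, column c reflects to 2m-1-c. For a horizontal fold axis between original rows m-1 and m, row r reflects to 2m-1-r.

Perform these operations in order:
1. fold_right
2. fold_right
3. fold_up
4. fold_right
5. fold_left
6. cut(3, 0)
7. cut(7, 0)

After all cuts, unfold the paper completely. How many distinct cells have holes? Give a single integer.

Answer: 64

Derivation:
Op 1 fold_right: fold axis v@8; visible region now rows[0,16) x cols[8,16) = 16x8
Op 2 fold_right: fold axis v@12; visible region now rows[0,16) x cols[12,16) = 16x4
Op 3 fold_up: fold axis h@8; visible region now rows[0,8) x cols[12,16) = 8x4
Op 4 fold_right: fold axis v@14; visible region now rows[0,8) x cols[14,16) = 8x2
Op 5 fold_left: fold axis v@15; visible region now rows[0,8) x cols[14,15) = 8x1
Op 6 cut(3, 0): punch at orig (3,14); cuts so far [(3, 14)]; region rows[0,8) x cols[14,15) = 8x1
Op 7 cut(7, 0): punch at orig (7,14); cuts so far [(3, 14), (7, 14)]; region rows[0,8) x cols[14,15) = 8x1
Unfold 1 (reflect across v@15): 4 holes -> [(3, 14), (3, 15), (7, 14), (7, 15)]
Unfold 2 (reflect across v@14): 8 holes -> [(3, 12), (3, 13), (3, 14), (3, 15), (7, 12), (7, 13), (7, 14), (7, 15)]
Unfold 3 (reflect across h@8): 16 holes -> [(3, 12), (3, 13), (3, 14), (3, 15), (7, 12), (7, 13), (7, 14), (7, 15), (8, 12), (8, 13), (8, 14), (8, 15), (12, 12), (12, 13), (12, 14), (12, 15)]
Unfold 4 (reflect across v@12): 32 holes -> [(3, 8), (3, 9), (3, 10), (3, 11), (3, 12), (3, 13), (3, 14), (3, 15), (7, 8), (7, 9), (7, 10), (7, 11), (7, 12), (7, 13), (7, 14), (7, 15), (8, 8), (8, 9), (8, 10), (8, 11), (8, 12), (8, 13), (8, 14), (8, 15), (12, 8), (12, 9), (12, 10), (12, 11), (12, 12), (12, 13), (12, 14), (12, 15)]
Unfold 5 (reflect across v@8): 64 holes -> [(3, 0), (3, 1), (3, 2), (3, 3), (3, 4), (3, 5), (3, 6), (3, 7), (3, 8), (3, 9), (3, 10), (3, 11), (3, 12), (3, 13), (3, 14), (3, 15), (7, 0), (7, 1), (7, 2), (7, 3), (7, 4), (7, 5), (7, 6), (7, 7), (7, 8), (7, 9), (7, 10), (7, 11), (7, 12), (7, 13), (7, 14), (7, 15), (8, 0), (8, 1), (8, 2), (8, 3), (8, 4), (8, 5), (8, 6), (8, 7), (8, 8), (8, 9), (8, 10), (8, 11), (8, 12), (8, 13), (8, 14), (8, 15), (12, 0), (12, 1), (12, 2), (12, 3), (12, 4), (12, 5), (12, 6), (12, 7), (12, 8), (12, 9), (12, 10), (12, 11), (12, 12), (12, 13), (12, 14), (12, 15)]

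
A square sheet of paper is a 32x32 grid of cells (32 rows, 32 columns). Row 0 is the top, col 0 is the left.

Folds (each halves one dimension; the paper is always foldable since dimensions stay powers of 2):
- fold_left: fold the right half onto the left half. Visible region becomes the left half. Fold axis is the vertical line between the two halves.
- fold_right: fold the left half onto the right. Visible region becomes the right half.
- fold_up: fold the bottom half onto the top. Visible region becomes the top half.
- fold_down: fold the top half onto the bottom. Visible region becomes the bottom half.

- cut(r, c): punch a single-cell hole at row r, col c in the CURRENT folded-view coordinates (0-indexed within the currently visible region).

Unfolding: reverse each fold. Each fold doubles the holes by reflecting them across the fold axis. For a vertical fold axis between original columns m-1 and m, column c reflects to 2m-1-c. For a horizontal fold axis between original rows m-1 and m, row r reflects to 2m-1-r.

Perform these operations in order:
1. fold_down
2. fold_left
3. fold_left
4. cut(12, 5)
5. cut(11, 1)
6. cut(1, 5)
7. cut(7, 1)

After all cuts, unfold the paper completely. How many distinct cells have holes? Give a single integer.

Op 1 fold_down: fold axis h@16; visible region now rows[16,32) x cols[0,32) = 16x32
Op 2 fold_left: fold axis v@16; visible region now rows[16,32) x cols[0,16) = 16x16
Op 3 fold_left: fold axis v@8; visible region now rows[16,32) x cols[0,8) = 16x8
Op 4 cut(12, 5): punch at orig (28,5); cuts so far [(28, 5)]; region rows[16,32) x cols[0,8) = 16x8
Op 5 cut(11, 1): punch at orig (27,1); cuts so far [(27, 1), (28, 5)]; region rows[16,32) x cols[0,8) = 16x8
Op 6 cut(1, 5): punch at orig (17,5); cuts so far [(17, 5), (27, 1), (28, 5)]; region rows[16,32) x cols[0,8) = 16x8
Op 7 cut(7, 1): punch at orig (23,1); cuts so far [(17, 5), (23, 1), (27, 1), (28, 5)]; region rows[16,32) x cols[0,8) = 16x8
Unfold 1 (reflect across v@8): 8 holes -> [(17, 5), (17, 10), (23, 1), (23, 14), (27, 1), (27, 14), (28, 5), (28, 10)]
Unfold 2 (reflect across v@16): 16 holes -> [(17, 5), (17, 10), (17, 21), (17, 26), (23, 1), (23, 14), (23, 17), (23, 30), (27, 1), (27, 14), (27, 17), (27, 30), (28, 5), (28, 10), (28, 21), (28, 26)]
Unfold 3 (reflect across h@16): 32 holes -> [(3, 5), (3, 10), (3, 21), (3, 26), (4, 1), (4, 14), (4, 17), (4, 30), (8, 1), (8, 14), (8, 17), (8, 30), (14, 5), (14, 10), (14, 21), (14, 26), (17, 5), (17, 10), (17, 21), (17, 26), (23, 1), (23, 14), (23, 17), (23, 30), (27, 1), (27, 14), (27, 17), (27, 30), (28, 5), (28, 10), (28, 21), (28, 26)]

Answer: 32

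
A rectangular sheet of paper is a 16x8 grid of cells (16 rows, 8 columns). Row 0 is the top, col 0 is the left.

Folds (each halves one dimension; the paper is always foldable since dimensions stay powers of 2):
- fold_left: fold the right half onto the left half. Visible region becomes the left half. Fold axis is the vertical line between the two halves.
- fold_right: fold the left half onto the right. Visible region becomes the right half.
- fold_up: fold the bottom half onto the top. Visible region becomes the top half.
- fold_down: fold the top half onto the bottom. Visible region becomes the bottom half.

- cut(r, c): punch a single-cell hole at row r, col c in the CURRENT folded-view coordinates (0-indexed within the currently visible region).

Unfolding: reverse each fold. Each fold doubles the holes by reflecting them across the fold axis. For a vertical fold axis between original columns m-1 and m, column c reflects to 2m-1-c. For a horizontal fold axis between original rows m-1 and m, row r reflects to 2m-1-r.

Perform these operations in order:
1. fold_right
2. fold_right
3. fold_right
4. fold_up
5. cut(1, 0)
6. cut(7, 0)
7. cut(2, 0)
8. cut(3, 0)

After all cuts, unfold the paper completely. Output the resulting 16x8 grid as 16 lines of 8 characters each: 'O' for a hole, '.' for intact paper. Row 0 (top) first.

Op 1 fold_right: fold axis v@4; visible region now rows[0,16) x cols[4,8) = 16x4
Op 2 fold_right: fold axis v@6; visible region now rows[0,16) x cols[6,8) = 16x2
Op 3 fold_right: fold axis v@7; visible region now rows[0,16) x cols[7,8) = 16x1
Op 4 fold_up: fold axis h@8; visible region now rows[0,8) x cols[7,8) = 8x1
Op 5 cut(1, 0): punch at orig (1,7); cuts so far [(1, 7)]; region rows[0,8) x cols[7,8) = 8x1
Op 6 cut(7, 0): punch at orig (7,7); cuts so far [(1, 7), (7, 7)]; region rows[0,8) x cols[7,8) = 8x1
Op 7 cut(2, 0): punch at orig (2,7); cuts so far [(1, 7), (2, 7), (7, 7)]; region rows[0,8) x cols[7,8) = 8x1
Op 8 cut(3, 0): punch at orig (3,7); cuts so far [(1, 7), (2, 7), (3, 7), (7, 7)]; region rows[0,8) x cols[7,8) = 8x1
Unfold 1 (reflect across h@8): 8 holes -> [(1, 7), (2, 7), (3, 7), (7, 7), (8, 7), (12, 7), (13, 7), (14, 7)]
Unfold 2 (reflect across v@7): 16 holes -> [(1, 6), (1, 7), (2, 6), (2, 7), (3, 6), (3, 7), (7, 6), (7, 7), (8, 6), (8, 7), (12, 6), (12, 7), (13, 6), (13, 7), (14, 6), (14, 7)]
Unfold 3 (reflect across v@6): 32 holes -> [(1, 4), (1, 5), (1, 6), (1, 7), (2, 4), (2, 5), (2, 6), (2, 7), (3, 4), (3, 5), (3, 6), (3, 7), (7, 4), (7, 5), (7, 6), (7, 7), (8, 4), (8, 5), (8, 6), (8, 7), (12, 4), (12, 5), (12, 6), (12, 7), (13, 4), (13, 5), (13, 6), (13, 7), (14, 4), (14, 5), (14, 6), (14, 7)]
Unfold 4 (reflect across v@4): 64 holes -> [(1, 0), (1, 1), (1, 2), (1, 3), (1, 4), (1, 5), (1, 6), (1, 7), (2, 0), (2, 1), (2, 2), (2, 3), (2, 4), (2, 5), (2, 6), (2, 7), (3, 0), (3, 1), (3, 2), (3, 3), (3, 4), (3, 5), (3, 6), (3, 7), (7, 0), (7, 1), (7, 2), (7, 3), (7, 4), (7, 5), (7, 6), (7, 7), (8, 0), (8, 1), (8, 2), (8, 3), (8, 4), (8, 5), (8, 6), (8, 7), (12, 0), (12, 1), (12, 2), (12, 3), (12, 4), (12, 5), (12, 6), (12, 7), (13, 0), (13, 1), (13, 2), (13, 3), (13, 4), (13, 5), (13, 6), (13, 7), (14, 0), (14, 1), (14, 2), (14, 3), (14, 4), (14, 5), (14, 6), (14, 7)]

Answer: ........
OOOOOOOO
OOOOOOOO
OOOOOOOO
........
........
........
OOOOOOOO
OOOOOOOO
........
........
........
OOOOOOOO
OOOOOOOO
OOOOOOOO
........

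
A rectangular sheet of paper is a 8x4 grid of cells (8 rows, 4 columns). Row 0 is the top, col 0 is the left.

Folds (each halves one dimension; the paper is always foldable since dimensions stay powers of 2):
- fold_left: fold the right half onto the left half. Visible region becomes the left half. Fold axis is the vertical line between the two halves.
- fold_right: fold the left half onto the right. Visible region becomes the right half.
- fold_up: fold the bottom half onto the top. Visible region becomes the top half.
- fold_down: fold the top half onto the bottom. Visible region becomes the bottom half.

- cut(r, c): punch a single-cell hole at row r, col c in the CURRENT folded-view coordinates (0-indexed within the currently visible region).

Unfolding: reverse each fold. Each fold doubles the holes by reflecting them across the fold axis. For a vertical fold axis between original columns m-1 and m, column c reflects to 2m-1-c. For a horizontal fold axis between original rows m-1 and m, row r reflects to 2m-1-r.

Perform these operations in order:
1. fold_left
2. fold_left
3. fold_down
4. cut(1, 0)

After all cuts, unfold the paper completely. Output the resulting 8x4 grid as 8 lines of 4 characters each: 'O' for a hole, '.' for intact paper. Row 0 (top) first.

Answer: ....
....
OOOO
....
....
OOOO
....
....

Derivation:
Op 1 fold_left: fold axis v@2; visible region now rows[0,8) x cols[0,2) = 8x2
Op 2 fold_left: fold axis v@1; visible region now rows[0,8) x cols[0,1) = 8x1
Op 3 fold_down: fold axis h@4; visible region now rows[4,8) x cols[0,1) = 4x1
Op 4 cut(1, 0): punch at orig (5,0); cuts so far [(5, 0)]; region rows[4,8) x cols[0,1) = 4x1
Unfold 1 (reflect across h@4): 2 holes -> [(2, 0), (5, 0)]
Unfold 2 (reflect across v@1): 4 holes -> [(2, 0), (2, 1), (5, 0), (5, 1)]
Unfold 3 (reflect across v@2): 8 holes -> [(2, 0), (2, 1), (2, 2), (2, 3), (5, 0), (5, 1), (5, 2), (5, 3)]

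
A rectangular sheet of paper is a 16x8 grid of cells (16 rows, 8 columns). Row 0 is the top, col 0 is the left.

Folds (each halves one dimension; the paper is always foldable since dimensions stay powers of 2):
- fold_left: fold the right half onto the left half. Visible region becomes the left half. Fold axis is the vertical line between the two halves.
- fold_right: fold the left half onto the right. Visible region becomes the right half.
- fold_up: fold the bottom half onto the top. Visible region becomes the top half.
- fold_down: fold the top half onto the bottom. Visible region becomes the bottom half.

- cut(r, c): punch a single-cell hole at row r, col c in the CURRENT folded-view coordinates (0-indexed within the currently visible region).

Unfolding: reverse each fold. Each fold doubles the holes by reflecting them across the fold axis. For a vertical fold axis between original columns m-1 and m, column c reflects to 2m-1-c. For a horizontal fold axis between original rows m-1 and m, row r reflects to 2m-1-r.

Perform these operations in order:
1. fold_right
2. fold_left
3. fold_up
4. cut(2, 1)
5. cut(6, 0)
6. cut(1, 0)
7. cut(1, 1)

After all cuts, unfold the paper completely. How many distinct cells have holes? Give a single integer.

Answer: 32

Derivation:
Op 1 fold_right: fold axis v@4; visible region now rows[0,16) x cols[4,8) = 16x4
Op 2 fold_left: fold axis v@6; visible region now rows[0,16) x cols[4,6) = 16x2
Op 3 fold_up: fold axis h@8; visible region now rows[0,8) x cols[4,6) = 8x2
Op 4 cut(2, 1): punch at orig (2,5); cuts so far [(2, 5)]; region rows[0,8) x cols[4,6) = 8x2
Op 5 cut(6, 0): punch at orig (6,4); cuts so far [(2, 5), (6, 4)]; region rows[0,8) x cols[4,6) = 8x2
Op 6 cut(1, 0): punch at orig (1,4); cuts so far [(1, 4), (2, 5), (6, 4)]; region rows[0,8) x cols[4,6) = 8x2
Op 7 cut(1, 1): punch at orig (1,5); cuts so far [(1, 4), (1, 5), (2, 5), (6, 4)]; region rows[0,8) x cols[4,6) = 8x2
Unfold 1 (reflect across h@8): 8 holes -> [(1, 4), (1, 5), (2, 5), (6, 4), (9, 4), (13, 5), (14, 4), (14, 5)]
Unfold 2 (reflect across v@6): 16 holes -> [(1, 4), (1, 5), (1, 6), (1, 7), (2, 5), (2, 6), (6, 4), (6, 7), (9, 4), (9, 7), (13, 5), (13, 6), (14, 4), (14, 5), (14, 6), (14, 7)]
Unfold 3 (reflect across v@4): 32 holes -> [(1, 0), (1, 1), (1, 2), (1, 3), (1, 4), (1, 5), (1, 6), (1, 7), (2, 1), (2, 2), (2, 5), (2, 6), (6, 0), (6, 3), (6, 4), (6, 7), (9, 0), (9, 3), (9, 4), (9, 7), (13, 1), (13, 2), (13, 5), (13, 6), (14, 0), (14, 1), (14, 2), (14, 3), (14, 4), (14, 5), (14, 6), (14, 7)]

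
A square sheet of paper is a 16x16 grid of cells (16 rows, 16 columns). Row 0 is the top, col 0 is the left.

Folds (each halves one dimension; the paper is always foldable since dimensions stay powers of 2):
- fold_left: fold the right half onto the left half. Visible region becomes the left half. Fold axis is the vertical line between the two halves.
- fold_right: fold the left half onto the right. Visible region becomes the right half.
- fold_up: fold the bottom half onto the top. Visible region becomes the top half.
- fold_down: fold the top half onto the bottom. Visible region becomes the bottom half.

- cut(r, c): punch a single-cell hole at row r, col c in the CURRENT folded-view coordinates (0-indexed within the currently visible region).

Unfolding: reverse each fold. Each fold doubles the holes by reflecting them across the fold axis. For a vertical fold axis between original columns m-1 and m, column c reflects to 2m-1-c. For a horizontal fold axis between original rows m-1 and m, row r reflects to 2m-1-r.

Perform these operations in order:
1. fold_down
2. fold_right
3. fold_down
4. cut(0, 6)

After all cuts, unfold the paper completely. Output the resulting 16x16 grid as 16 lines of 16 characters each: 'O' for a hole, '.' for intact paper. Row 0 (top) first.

Op 1 fold_down: fold axis h@8; visible region now rows[8,16) x cols[0,16) = 8x16
Op 2 fold_right: fold axis v@8; visible region now rows[8,16) x cols[8,16) = 8x8
Op 3 fold_down: fold axis h@12; visible region now rows[12,16) x cols[8,16) = 4x8
Op 4 cut(0, 6): punch at orig (12,14); cuts so far [(12, 14)]; region rows[12,16) x cols[8,16) = 4x8
Unfold 1 (reflect across h@12): 2 holes -> [(11, 14), (12, 14)]
Unfold 2 (reflect across v@8): 4 holes -> [(11, 1), (11, 14), (12, 1), (12, 14)]
Unfold 3 (reflect across h@8): 8 holes -> [(3, 1), (3, 14), (4, 1), (4, 14), (11, 1), (11, 14), (12, 1), (12, 14)]

Answer: ................
................
................
.O............O.
.O............O.
................
................
................
................
................
................
.O............O.
.O............O.
................
................
................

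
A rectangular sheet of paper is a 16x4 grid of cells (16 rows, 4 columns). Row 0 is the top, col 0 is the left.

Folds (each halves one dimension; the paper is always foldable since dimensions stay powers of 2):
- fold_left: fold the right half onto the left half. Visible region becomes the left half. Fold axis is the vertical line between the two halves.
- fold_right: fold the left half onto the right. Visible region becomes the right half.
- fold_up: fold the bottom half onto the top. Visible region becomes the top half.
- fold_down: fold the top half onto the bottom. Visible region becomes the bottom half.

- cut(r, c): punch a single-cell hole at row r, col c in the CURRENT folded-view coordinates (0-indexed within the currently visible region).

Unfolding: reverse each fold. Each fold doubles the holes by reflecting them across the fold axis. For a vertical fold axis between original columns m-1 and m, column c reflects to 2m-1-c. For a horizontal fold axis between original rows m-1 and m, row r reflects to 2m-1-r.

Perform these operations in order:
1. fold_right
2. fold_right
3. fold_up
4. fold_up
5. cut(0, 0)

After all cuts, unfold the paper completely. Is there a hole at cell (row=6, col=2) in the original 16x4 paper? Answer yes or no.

Op 1 fold_right: fold axis v@2; visible region now rows[0,16) x cols[2,4) = 16x2
Op 2 fold_right: fold axis v@3; visible region now rows[0,16) x cols[3,4) = 16x1
Op 3 fold_up: fold axis h@8; visible region now rows[0,8) x cols[3,4) = 8x1
Op 4 fold_up: fold axis h@4; visible region now rows[0,4) x cols[3,4) = 4x1
Op 5 cut(0, 0): punch at orig (0,3); cuts so far [(0, 3)]; region rows[0,4) x cols[3,4) = 4x1
Unfold 1 (reflect across h@4): 2 holes -> [(0, 3), (7, 3)]
Unfold 2 (reflect across h@8): 4 holes -> [(0, 3), (7, 3), (8, 3), (15, 3)]
Unfold 3 (reflect across v@3): 8 holes -> [(0, 2), (0, 3), (7, 2), (7, 3), (8, 2), (8, 3), (15, 2), (15, 3)]
Unfold 4 (reflect across v@2): 16 holes -> [(0, 0), (0, 1), (0, 2), (0, 3), (7, 0), (7, 1), (7, 2), (7, 3), (8, 0), (8, 1), (8, 2), (8, 3), (15, 0), (15, 1), (15, 2), (15, 3)]
Holes: [(0, 0), (0, 1), (0, 2), (0, 3), (7, 0), (7, 1), (7, 2), (7, 3), (8, 0), (8, 1), (8, 2), (8, 3), (15, 0), (15, 1), (15, 2), (15, 3)]

Answer: no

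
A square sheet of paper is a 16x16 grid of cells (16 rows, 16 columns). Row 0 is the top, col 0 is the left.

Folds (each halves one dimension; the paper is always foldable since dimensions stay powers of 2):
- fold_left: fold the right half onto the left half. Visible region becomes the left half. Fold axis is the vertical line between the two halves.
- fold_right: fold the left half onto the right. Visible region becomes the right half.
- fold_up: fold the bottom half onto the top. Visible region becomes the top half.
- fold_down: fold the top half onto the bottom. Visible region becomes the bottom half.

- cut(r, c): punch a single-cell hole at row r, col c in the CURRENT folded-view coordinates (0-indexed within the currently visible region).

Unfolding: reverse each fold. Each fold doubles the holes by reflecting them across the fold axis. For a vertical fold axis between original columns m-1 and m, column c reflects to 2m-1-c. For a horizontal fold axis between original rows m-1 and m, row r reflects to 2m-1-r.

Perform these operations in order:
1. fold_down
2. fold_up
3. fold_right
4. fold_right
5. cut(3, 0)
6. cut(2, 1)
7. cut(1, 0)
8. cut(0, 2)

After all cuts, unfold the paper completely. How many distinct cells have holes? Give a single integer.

Op 1 fold_down: fold axis h@8; visible region now rows[8,16) x cols[0,16) = 8x16
Op 2 fold_up: fold axis h@12; visible region now rows[8,12) x cols[0,16) = 4x16
Op 3 fold_right: fold axis v@8; visible region now rows[8,12) x cols[8,16) = 4x8
Op 4 fold_right: fold axis v@12; visible region now rows[8,12) x cols[12,16) = 4x4
Op 5 cut(3, 0): punch at orig (11,12); cuts so far [(11, 12)]; region rows[8,12) x cols[12,16) = 4x4
Op 6 cut(2, 1): punch at orig (10,13); cuts so far [(10, 13), (11, 12)]; region rows[8,12) x cols[12,16) = 4x4
Op 7 cut(1, 0): punch at orig (9,12); cuts so far [(9, 12), (10, 13), (11, 12)]; region rows[8,12) x cols[12,16) = 4x4
Op 8 cut(0, 2): punch at orig (8,14); cuts so far [(8, 14), (9, 12), (10, 13), (11, 12)]; region rows[8,12) x cols[12,16) = 4x4
Unfold 1 (reflect across v@12): 8 holes -> [(8, 9), (8, 14), (9, 11), (9, 12), (10, 10), (10, 13), (11, 11), (11, 12)]
Unfold 2 (reflect across v@8): 16 holes -> [(8, 1), (8, 6), (8, 9), (8, 14), (9, 3), (9, 4), (9, 11), (9, 12), (10, 2), (10, 5), (10, 10), (10, 13), (11, 3), (11, 4), (11, 11), (11, 12)]
Unfold 3 (reflect across h@12): 32 holes -> [(8, 1), (8, 6), (8, 9), (8, 14), (9, 3), (9, 4), (9, 11), (9, 12), (10, 2), (10, 5), (10, 10), (10, 13), (11, 3), (11, 4), (11, 11), (11, 12), (12, 3), (12, 4), (12, 11), (12, 12), (13, 2), (13, 5), (13, 10), (13, 13), (14, 3), (14, 4), (14, 11), (14, 12), (15, 1), (15, 6), (15, 9), (15, 14)]
Unfold 4 (reflect across h@8): 64 holes -> [(0, 1), (0, 6), (0, 9), (0, 14), (1, 3), (1, 4), (1, 11), (1, 12), (2, 2), (2, 5), (2, 10), (2, 13), (3, 3), (3, 4), (3, 11), (3, 12), (4, 3), (4, 4), (4, 11), (4, 12), (5, 2), (5, 5), (5, 10), (5, 13), (6, 3), (6, 4), (6, 11), (6, 12), (7, 1), (7, 6), (7, 9), (7, 14), (8, 1), (8, 6), (8, 9), (8, 14), (9, 3), (9, 4), (9, 11), (9, 12), (10, 2), (10, 5), (10, 10), (10, 13), (11, 3), (11, 4), (11, 11), (11, 12), (12, 3), (12, 4), (12, 11), (12, 12), (13, 2), (13, 5), (13, 10), (13, 13), (14, 3), (14, 4), (14, 11), (14, 12), (15, 1), (15, 6), (15, 9), (15, 14)]

Answer: 64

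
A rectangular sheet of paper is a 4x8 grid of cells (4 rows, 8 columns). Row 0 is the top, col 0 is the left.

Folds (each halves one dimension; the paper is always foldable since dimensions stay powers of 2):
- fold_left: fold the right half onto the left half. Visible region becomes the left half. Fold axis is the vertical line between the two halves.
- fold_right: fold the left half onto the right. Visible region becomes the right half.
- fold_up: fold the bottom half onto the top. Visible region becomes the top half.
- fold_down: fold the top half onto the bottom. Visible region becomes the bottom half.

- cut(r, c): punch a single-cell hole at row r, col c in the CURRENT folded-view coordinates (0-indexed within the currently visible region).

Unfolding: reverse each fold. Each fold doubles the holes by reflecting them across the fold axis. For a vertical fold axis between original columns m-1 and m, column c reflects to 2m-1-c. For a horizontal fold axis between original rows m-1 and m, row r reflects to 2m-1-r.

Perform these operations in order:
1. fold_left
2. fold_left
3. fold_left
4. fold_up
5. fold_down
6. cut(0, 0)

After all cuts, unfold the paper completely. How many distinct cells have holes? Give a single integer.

Op 1 fold_left: fold axis v@4; visible region now rows[0,4) x cols[0,4) = 4x4
Op 2 fold_left: fold axis v@2; visible region now rows[0,4) x cols[0,2) = 4x2
Op 3 fold_left: fold axis v@1; visible region now rows[0,4) x cols[0,1) = 4x1
Op 4 fold_up: fold axis h@2; visible region now rows[0,2) x cols[0,1) = 2x1
Op 5 fold_down: fold axis h@1; visible region now rows[1,2) x cols[0,1) = 1x1
Op 6 cut(0, 0): punch at orig (1,0); cuts so far [(1, 0)]; region rows[1,2) x cols[0,1) = 1x1
Unfold 1 (reflect across h@1): 2 holes -> [(0, 0), (1, 0)]
Unfold 2 (reflect across h@2): 4 holes -> [(0, 0), (1, 0), (2, 0), (3, 0)]
Unfold 3 (reflect across v@1): 8 holes -> [(0, 0), (0, 1), (1, 0), (1, 1), (2, 0), (2, 1), (3, 0), (3, 1)]
Unfold 4 (reflect across v@2): 16 holes -> [(0, 0), (0, 1), (0, 2), (0, 3), (1, 0), (1, 1), (1, 2), (1, 3), (2, 0), (2, 1), (2, 2), (2, 3), (3, 0), (3, 1), (3, 2), (3, 3)]
Unfold 5 (reflect across v@4): 32 holes -> [(0, 0), (0, 1), (0, 2), (0, 3), (0, 4), (0, 5), (0, 6), (0, 7), (1, 0), (1, 1), (1, 2), (1, 3), (1, 4), (1, 5), (1, 6), (1, 7), (2, 0), (2, 1), (2, 2), (2, 3), (2, 4), (2, 5), (2, 6), (2, 7), (3, 0), (3, 1), (3, 2), (3, 3), (3, 4), (3, 5), (3, 6), (3, 7)]

Answer: 32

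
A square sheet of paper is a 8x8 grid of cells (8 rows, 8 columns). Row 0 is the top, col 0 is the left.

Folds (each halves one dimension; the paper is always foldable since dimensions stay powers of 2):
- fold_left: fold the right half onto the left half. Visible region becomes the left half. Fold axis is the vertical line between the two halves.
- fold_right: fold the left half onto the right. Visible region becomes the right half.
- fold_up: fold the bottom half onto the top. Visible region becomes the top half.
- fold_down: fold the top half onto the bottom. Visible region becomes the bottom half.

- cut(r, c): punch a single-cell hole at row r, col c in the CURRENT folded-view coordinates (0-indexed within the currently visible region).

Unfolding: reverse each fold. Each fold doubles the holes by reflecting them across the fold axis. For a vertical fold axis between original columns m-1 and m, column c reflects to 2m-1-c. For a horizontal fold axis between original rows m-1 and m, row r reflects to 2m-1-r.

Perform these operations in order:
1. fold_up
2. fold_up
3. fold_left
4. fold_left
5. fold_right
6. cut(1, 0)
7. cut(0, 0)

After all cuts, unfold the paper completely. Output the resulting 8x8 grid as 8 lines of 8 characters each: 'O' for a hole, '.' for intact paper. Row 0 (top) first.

Answer: OOOOOOOO
OOOOOOOO
OOOOOOOO
OOOOOOOO
OOOOOOOO
OOOOOOOO
OOOOOOOO
OOOOOOOO

Derivation:
Op 1 fold_up: fold axis h@4; visible region now rows[0,4) x cols[0,8) = 4x8
Op 2 fold_up: fold axis h@2; visible region now rows[0,2) x cols[0,8) = 2x8
Op 3 fold_left: fold axis v@4; visible region now rows[0,2) x cols[0,4) = 2x4
Op 4 fold_left: fold axis v@2; visible region now rows[0,2) x cols[0,2) = 2x2
Op 5 fold_right: fold axis v@1; visible region now rows[0,2) x cols[1,2) = 2x1
Op 6 cut(1, 0): punch at orig (1,1); cuts so far [(1, 1)]; region rows[0,2) x cols[1,2) = 2x1
Op 7 cut(0, 0): punch at orig (0,1); cuts so far [(0, 1), (1, 1)]; region rows[0,2) x cols[1,2) = 2x1
Unfold 1 (reflect across v@1): 4 holes -> [(0, 0), (0, 1), (1, 0), (1, 1)]
Unfold 2 (reflect across v@2): 8 holes -> [(0, 0), (0, 1), (0, 2), (0, 3), (1, 0), (1, 1), (1, 2), (1, 3)]
Unfold 3 (reflect across v@4): 16 holes -> [(0, 0), (0, 1), (0, 2), (0, 3), (0, 4), (0, 5), (0, 6), (0, 7), (1, 0), (1, 1), (1, 2), (1, 3), (1, 4), (1, 5), (1, 6), (1, 7)]
Unfold 4 (reflect across h@2): 32 holes -> [(0, 0), (0, 1), (0, 2), (0, 3), (0, 4), (0, 5), (0, 6), (0, 7), (1, 0), (1, 1), (1, 2), (1, 3), (1, 4), (1, 5), (1, 6), (1, 7), (2, 0), (2, 1), (2, 2), (2, 3), (2, 4), (2, 5), (2, 6), (2, 7), (3, 0), (3, 1), (3, 2), (3, 3), (3, 4), (3, 5), (3, 6), (3, 7)]
Unfold 5 (reflect across h@4): 64 holes -> [(0, 0), (0, 1), (0, 2), (0, 3), (0, 4), (0, 5), (0, 6), (0, 7), (1, 0), (1, 1), (1, 2), (1, 3), (1, 4), (1, 5), (1, 6), (1, 7), (2, 0), (2, 1), (2, 2), (2, 3), (2, 4), (2, 5), (2, 6), (2, 7), (3, 0), (3, 1), (3, 2), (3, 3), (3, 4), (3, 5), (3, 6), (3, 7), (4, 0), (4, 1), (4, 2), (4, 3), (4, 4), (4, 5), (4, 6), (4, 7), (5, 0), (5, 1), (5, 2), (5, 3), (5, 4), (5, 5), (5, 6), (5, 7), (6, 0), (6, 1), (6, 2), (6, 3), (6, 4), (6, 5), (6, 6), (6, 7), (7, 0), (7, 1), (7, 2), (7, 3), (7, 4), (7, 5), (7, 6), (7, 7)]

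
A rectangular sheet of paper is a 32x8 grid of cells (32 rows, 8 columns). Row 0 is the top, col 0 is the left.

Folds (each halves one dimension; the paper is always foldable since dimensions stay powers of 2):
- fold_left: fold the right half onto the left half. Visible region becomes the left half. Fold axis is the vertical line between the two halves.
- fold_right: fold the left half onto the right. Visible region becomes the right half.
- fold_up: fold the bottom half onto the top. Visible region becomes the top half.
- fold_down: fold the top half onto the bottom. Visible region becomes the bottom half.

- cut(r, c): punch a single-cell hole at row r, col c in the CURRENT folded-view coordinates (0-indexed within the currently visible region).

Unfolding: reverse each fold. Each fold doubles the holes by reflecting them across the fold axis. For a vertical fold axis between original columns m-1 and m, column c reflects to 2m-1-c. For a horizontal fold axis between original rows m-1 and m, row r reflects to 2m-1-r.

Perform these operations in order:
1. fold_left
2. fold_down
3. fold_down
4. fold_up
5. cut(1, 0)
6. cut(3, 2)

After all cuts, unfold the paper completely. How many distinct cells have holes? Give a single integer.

Op 1 fold_left: fold axis v@4; visible region now rows[0,32) x cols[0,4) = 32x4
Op 2 fold_down: fold axis h@16; visible region now rows[16,32) x cols[0,4) = 16x4
Op 3 fold_down: fold axis h@24; visible region now rows[24,32) x cols[0,4) = 8x4
Op 4 fold_up: fold axis h@28; visible region now rows[24,28) x cols[0,4) = 4x4
Op 5 cut(1, 0): punch at orig (25,0); cuts so far [(25, 0)]; region rows[24,28) x cols[0,4) = 4x4
Op 6 cut(3, 2): punch at orig (27,2); cuts so far [(25, 0), (27, 2)]; region rows[24,28) x cols[0,4) = 4x4
Unfold 1 (reflect across h@28): 4 holes -> [(25, 0), (27, 2), (28, 2), (30, 0)]
Unfold 2 (reflect across h@24): 8 holes -> [(17, 0), (19, 2), (20, 2), (22, 0), (25, 0), (27, 2), (28, 2), (30, 0)]
Unfold 3 (reflect across h@16): 16 holes -> [(1, 0), (3, 2), (4, 2), (6, 0), (9, 0), (11, 2), (12, 2), (14, 0), (17, 0), (19, 2), (20, 2), (22, 0), (25, 0), (27, 2), (28, 2), (30, 0)]
Unfold 4 (reflect across v@4): 32 holes -> [(1, 0), (1, 7), (3, 2), (3, 5), (4, 2), (4, 5), (6, 0), (6, 7), (9, 0), (9, 7), (11, 2), (11, 5), (12, 2), (12, 5), (14, 0), (14, 7), (17, 0), (17, 7), (19, 2), (19, 5), (20, 2), (20, 5), (22, 0), (22, 7), (25, 0), (25, 7), (27, 2), (27, 5), (28, 2), (28, 5), (30, 0), (30, 7)]

Answer: 32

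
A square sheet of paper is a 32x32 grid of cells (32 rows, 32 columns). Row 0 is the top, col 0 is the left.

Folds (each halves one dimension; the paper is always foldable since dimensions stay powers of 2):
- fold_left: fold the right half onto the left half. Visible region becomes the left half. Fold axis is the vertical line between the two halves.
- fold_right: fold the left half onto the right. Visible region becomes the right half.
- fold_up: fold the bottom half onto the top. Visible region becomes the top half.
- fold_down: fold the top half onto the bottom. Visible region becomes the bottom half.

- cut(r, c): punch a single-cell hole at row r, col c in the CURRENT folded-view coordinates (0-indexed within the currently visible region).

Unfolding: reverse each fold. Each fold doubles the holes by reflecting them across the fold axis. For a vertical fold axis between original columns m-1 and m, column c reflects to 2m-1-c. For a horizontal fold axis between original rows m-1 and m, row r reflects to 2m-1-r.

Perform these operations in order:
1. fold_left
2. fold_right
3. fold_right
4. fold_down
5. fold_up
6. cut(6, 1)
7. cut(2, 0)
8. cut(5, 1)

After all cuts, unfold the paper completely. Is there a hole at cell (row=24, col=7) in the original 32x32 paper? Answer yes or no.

Answer: no

Derivation:
Op 1 fold_left: fold axis v@16; visible region now rows[0,32) x cols[0,16) = 32x16
Op 2 fold_right: fold axis v@8; visible region now rows[0,32) x cols[8,16) = 32x8
Op 3 fold_right: fold axis v@12; visible region now rows[0,32) x cols[12,16) = 32x4
Op 4 fold_down: fold axis h@16; visible region now rows[16,32) x cols[12,16) = 16x4
Op 5 fold_up: fold axis h@24; visible region now rows[16,24) x cols[12,16) = 8x4
Op 6 cut(6, 1): punch at orig (22,13); cuts so far [(22, 13)]; region rows[16,24) x cols[12,16) = 8x4
Op 7 cut(2, 0): punch at orig (18,12); cuts so far [(18, 12), (22, 13)]; region rows[16,24) x cols[12,16) = 8x4
Op 8 cut(5, 1): punch at orig (21,13); cuts so far [(18, 12), (21, 13), (22, 13)]; region rows[16,24) x cols[12,16) = 8x4
Unfold 1 (reflect across h@24): 6 holes -> [(18, 12), (21, 13), (22, 13), (25, 13), (26, 13), (29, 12)]
Unfold 2 (reflect across h@16): 12 holes -> [(2, 12), (5, 13), (6, 13), (9, 13), (10, 13), (13, 12), (18, 12), (21, 13), (22, 13), (25, 13), (26, 13), (29, 12)]
Unfold 3 (reflect across v@12): 24 holes -> [(2, 11), (2, 12), (5, 10), (5, 13), (6, 10), (6, 13), (9, 10), (9, 13), (10, 10), (10, 13), (13, 11), (13, 12), (18, 11), (18, 12), (21, 10), (21, 13), (22, 10), (22, 13), (25, 10), (25, 13), (26, 10), (26, 13), (29, 11), (29, 12)]
Unfold 4 (reflect across v@8): 48 holes -> [(2, 3), (2, 4), (2, 11), (2, 12), (5, 2), (5, 5), (5, 10), (5, 13), (6, 2), (6, 5), (6, 10), (6, 13), (9, 2), (9, 5), (9, 10), (9, 13), (10, 2), (10, 5), (10, 10), (10, 13), (13, 3), (13, 4), (13, 11), (13, 12), (18, 3), (18, 4), (18, 11), (18, 12), (21, 2), (21, 5), (21, 10), (21, 13), (22, 2), (22, 5), (22, 10), (22, 13), (25, 2), (25, 5), (25, 10), (25, 13), (26, 2), (26, 5), (26, 10), (26, 13), (29, 3), (29, 4), (29, 11), (29, 12)]
Unfold 5 (reflect across v@16): 96 holes -> [(2, 3), (2, 4), (2, 11), (2, 12), (2, 19), (2, 20), (2, 27), (2, 28), (5, 2), (5, 5), (5, 10), (5, 13), (5, 18), (5, 21), (5, 26), (5, 29), (6, 2), (6, 5), (6, 10), (6, 13), (6, 18), (6, 21), (6, 26), (6, 29), (9, 2), (9, 5), (9, 10), (9, 13), (9, 18), (9, 21), (9, 26), (9, 29), (10, 2), (10, 5), (10, 10), (10, 13), (10, 18), (10, 21), (10, 26), (10, 29), (13, 3), (13, 4), (13, 11), (13, 12), (13, 19), (13, 20), (13, 27), (13, 28), (18, 3), (18, 4), (18, 11), (18, 12), (18, 19), (18, 20), (18, 27), (18, 28), (21, 2), (21, 5), (21, 10), (21, 13), (21, 18), (21, 21), (21, 26), (21, 29), (22, 2), (22, 5), (22, 10), (22, 13), (22, 18), (22, 21), (22, 26), (22, 29), (25, 2), (25, 5), (25, 10), (25, 13), (25, 18), (25, 21), (25, 26), (25, 29), (26, 2), (26, 5), (26, 10), (26, 13), (26, 18), (26, 21), (26, 26), (26, 29), (29, 3), (29, 4), (29, 11), (29, 12), (29, 19), (29, 20), (29, 27), (29, 28)]
Holes: [(2, 3), (2, 4), (2, 11), (2, 12), (2, 19), (2, 20), (2, 27), (2, 28), (5, 2), (5, 5), (5, 10), (5, 13), (5, 18), (5, 21), (5, 26), (5, 29), (6, 2), (6, 5), (6, 10), (6, 13), (6, 18), (6, 21), (6, 26), (6, 29), (9, 2), (9, 5), (9, 10), (9, 13), (9, 18), (9, 21), (9, 26), (9, 29), (10, 2), (10, 5), (10, 10), (10, 13), (10, 18), (10, 21), (10, 26), (10, 29), (13, 3), (13, 4), (13, 11), (13, 12), (13, 19), (13, 20), (13, 27), (13, 28), (18, 3), (18, 4), (18, 11), (18, 12), (18, 19), (18, 20), (18, 27), (18, 28), (21, 2), (21, 5), (21, 10), (21, 13), (21, 18), (21, 21), (21, 26), (21, 29), (22, 2), (22, 5), (22, 10), (22, 13), (22, 18), (22, 21), (22, 26), (22, 29), (25, 2), (25, 5), (25, 10), (25, 13), (25, 18), (25, 21), (25, 26), (25, 29), (26, 2), (26, 5), (26, 10), (26, 13), (26, 18), (26, 21), (26, 26), (26, 29), (29, 3), (29, 4), (29, 11), (29, 12), (29, 19), (29, 20), (29, 27), (29, 28)]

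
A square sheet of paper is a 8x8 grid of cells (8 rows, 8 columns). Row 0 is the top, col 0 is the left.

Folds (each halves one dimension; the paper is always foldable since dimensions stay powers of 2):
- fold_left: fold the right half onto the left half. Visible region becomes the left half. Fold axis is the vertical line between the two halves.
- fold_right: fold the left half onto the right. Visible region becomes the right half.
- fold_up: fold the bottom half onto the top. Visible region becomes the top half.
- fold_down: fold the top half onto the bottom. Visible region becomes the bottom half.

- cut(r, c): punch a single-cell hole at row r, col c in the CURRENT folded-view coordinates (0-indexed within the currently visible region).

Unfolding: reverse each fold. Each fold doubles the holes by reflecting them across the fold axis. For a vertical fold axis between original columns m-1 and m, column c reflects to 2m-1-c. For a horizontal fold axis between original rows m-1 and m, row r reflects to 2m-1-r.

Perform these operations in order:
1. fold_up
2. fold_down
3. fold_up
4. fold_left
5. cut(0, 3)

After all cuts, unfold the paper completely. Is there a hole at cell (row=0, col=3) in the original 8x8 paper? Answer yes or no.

Op 1 fold_up: fold axis h@4; visible region now rows[0,4) x cols[0,8) = 4x8
Op 2 fold_down: fold axis h@2; visible region now rows[2,4) x cols[0,8) = 2x8
Op 3 fold_up: fold axis h@3; visible region now rows[2,3) x cols[0,8) = 1x8
Op 4 fold_left: fold axis v@4; visible region now rows[2,3) x cols[0,4) = 1x4
Op 5 cut(0, 3): punch at orig (2,3); cuts so far [(2, 3)]; region rows[2,3) x cols[0,4) = 1x4
Unfold 1 (reflect across v@4): 2 holes -> [(2, 3), (2, 4)]
Unfold 2 (reflect across h@3): 4 holes -> [(2, 3), (2, 4), (3, 3), (3, 4)]
Unfold 3 (reflect across h@2): 8 holes -> [(0, 3), (0, 4), (1, 3), (1, 4), (2, 3), (2, 4), (3, 3), (3, 4)]
Unfold 4 (reflect across h@4): 16 holes -> [(0, 3), (0, 4), (1, 3), (1, 4), (2, 3), (2, 4), (3, 3), (3, 4), (4, 3), (4, 4), (5, 3), (5, 4), (6, 3), (6, 4), (7, 3), (7, 4)]
Holes: [(0, 3), (0, 4), (1, 3), (1, 4), (2, 3), (2, 4), (3, 3), (3, 4), (4, 3), (4, 4), (5, 3), (5, 4), (6, 3), (6, 4), (7, 3), (7, 4)]

Answer: yes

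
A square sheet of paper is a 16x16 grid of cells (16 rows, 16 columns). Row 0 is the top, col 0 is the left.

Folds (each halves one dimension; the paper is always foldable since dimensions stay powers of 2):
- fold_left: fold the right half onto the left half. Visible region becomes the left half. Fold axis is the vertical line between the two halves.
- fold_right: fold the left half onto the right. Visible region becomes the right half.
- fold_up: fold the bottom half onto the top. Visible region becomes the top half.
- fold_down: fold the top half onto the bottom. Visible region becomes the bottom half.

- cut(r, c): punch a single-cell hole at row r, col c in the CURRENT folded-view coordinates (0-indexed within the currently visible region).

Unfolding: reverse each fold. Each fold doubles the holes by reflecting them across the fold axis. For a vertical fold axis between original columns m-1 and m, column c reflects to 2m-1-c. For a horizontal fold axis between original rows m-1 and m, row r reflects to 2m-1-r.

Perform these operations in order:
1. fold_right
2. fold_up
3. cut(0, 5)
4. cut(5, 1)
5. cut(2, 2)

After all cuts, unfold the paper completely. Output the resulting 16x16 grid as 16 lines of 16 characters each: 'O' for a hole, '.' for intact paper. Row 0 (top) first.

Answer: ..O..........O..
................
.....O....O.....
................
................
......O..O......
................
................
................
................
......O..O......
................
................
.....O....O.....
................
..O..........O..

Derivation:
Op 1 fold_right: fold axis v@8; visible region now rows[0,16) x cols[8,16) = 16x8
Op 2 fold_up: fold axis h@8; visible region now rows[0,8) x cols[8,16) = 8x8
Op 3 cut(0, 5): punch at orig (0,13); cuts so far [(0, 13)]; region rows[0,8) x cols[8,16) = 8x8
Op 4 cut(5, 1): punch at orig (5,9); cuts so far [(0, 13), (5, 9)]; region rows[0,8) x cols[8,16) = 8x8
Op 5 cut(2, 2): punch at orig (2,10); cuts so far [(0, 13), (2, 10), (5, 9)]; region rows[0,8) x cols[8,16) = 8x8
Unfold 1 (reflect across h@8): 6 holes -> [(0, 13), (2, 10), (5, 9), (10, 9), (13, 10), (15, 13)]
Unfold 2 (reflect across v@8): 12 holes -> [(0, 2), (0, 13), (2, 5), (2, 10), (5, 6), (5, 9), (10, 6), (10, 9), (13, 5), (13, 10), (15, 2), (15, 13)]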